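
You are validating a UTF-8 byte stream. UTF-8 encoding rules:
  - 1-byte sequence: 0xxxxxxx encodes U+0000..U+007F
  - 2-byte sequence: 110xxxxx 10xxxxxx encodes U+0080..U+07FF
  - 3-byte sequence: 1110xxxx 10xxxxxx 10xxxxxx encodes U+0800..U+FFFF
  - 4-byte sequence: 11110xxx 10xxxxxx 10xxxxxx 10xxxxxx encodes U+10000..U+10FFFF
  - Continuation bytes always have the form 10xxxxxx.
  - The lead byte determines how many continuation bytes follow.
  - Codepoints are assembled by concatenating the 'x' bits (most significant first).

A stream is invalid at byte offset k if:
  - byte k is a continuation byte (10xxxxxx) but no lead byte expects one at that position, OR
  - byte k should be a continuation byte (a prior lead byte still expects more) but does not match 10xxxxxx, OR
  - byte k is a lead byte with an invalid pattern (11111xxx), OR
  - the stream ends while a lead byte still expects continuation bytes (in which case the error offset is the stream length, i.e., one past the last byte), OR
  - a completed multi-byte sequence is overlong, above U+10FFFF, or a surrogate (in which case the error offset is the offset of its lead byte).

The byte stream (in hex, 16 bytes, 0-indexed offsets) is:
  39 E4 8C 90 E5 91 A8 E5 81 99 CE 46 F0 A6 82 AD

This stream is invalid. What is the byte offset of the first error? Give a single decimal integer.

Byte[0]=39: 1-byte ASCII. cp=U+0039
Byte[1]=E4: 3-byte lead, need 2 cont bytes. acc=0x4
Byte[2]=8C: continuation. acc=(acc<<6)|0x0C=0x10C
Byte[3]=90: continuation. acc=(acc<<6)|0x10=0x4310
Completed: cp=U+4310 (starts at byte 1)
Byte[4]=E5: 3-byte lead, need 2 cont bytes. acc=0x5
Byte[5]=91: continuation. acc=(acc<<6)|0x11=0x151
Byte[6]=A8: continuation. acc=(acc<<6)|0x28=0x5468
Completed: cp=U+5468 (starts at byte 4)
Byte[7]=E5: 3-byte lead, need 2 cont bytes. acc=0x5
Byte[8]=81: continuation. acc=(acc<<6)|0x01=0x141
Byte[9]=99: continuation. acc=(acc<<6)|0x19=0x5059
Completed: cp=U+5059 (starts at byte 7)
Byte[10]=CE: 2-byte lead, need 1 cont bytes. acc=0xE
Byte[11]=46: expected 10xxxxxx continuation. INVALID

Answer: 11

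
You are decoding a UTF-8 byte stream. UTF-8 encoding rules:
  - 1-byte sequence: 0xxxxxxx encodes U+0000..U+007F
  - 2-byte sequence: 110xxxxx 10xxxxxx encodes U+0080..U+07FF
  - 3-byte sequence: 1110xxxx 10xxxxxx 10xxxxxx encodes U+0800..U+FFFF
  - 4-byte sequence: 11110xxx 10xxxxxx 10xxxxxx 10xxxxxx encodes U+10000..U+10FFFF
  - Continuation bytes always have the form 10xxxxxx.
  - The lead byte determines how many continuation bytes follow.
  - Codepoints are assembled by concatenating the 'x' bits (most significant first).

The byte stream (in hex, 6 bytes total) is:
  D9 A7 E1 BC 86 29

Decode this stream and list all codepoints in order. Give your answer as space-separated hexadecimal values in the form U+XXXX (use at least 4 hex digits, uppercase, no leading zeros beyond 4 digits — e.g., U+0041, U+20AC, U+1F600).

Byte[0]=D9: 2-byte lead, need 1 cont bytes. acc=0x19
Byte[1]=A7: continuation. acc=(acc<<6)|0x27=0x667
Completed: cp=U+0667 (starts at byte 0)
Byte[2]=E1: 3-byte lead, need 2 cont bytes. acc=0x1
Byte[3]=BC: continuation. acc=(acc<<6)|0x3C=0x7C
Byte[4]=86: continuation. acc=(acc<<6)|0x06=0x1F06
Completed: cp=U+1F06 (starts at byte 2)
Byte[5]=29: 1-byte ASCII. cp=U+0029

Answer: U+0667 U+1F06 U+0029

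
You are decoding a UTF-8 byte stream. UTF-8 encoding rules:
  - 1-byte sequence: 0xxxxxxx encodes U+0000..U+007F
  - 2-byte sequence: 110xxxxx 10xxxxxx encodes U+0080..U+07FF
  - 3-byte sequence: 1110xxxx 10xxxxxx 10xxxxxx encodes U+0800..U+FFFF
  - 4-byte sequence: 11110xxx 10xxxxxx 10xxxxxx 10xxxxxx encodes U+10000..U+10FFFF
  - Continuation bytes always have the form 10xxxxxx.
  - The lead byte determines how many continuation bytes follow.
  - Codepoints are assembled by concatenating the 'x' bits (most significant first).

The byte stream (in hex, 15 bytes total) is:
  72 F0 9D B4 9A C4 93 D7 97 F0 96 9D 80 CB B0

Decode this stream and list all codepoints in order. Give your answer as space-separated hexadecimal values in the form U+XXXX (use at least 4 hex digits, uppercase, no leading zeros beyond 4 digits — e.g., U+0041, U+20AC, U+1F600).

Byte[0]=72: 1-byte ASCII. cp=U+0072
Byte[1]=F0: 4-byte lead, need 3 cont bytes. acc=0x0
Byte[2]=9D: continuation. acc=(acc<<6)|0x1D=0x1D
Byte[3]=B4: continuation. acc=(acc<<6)|0x34=0x774
Byte[4]=9A: continuation. acc=(acc<<6)|0x1A=0x1DD1A
Completed: cp=U+1DD1A (starts at byte 1)
Byte[5]=C4: 2-byte lead, need 1 cont bytes. acc=0x4
Byte[6]=93: continuation. acc=(acc<<6)|0x13=0x113
Completed: cp=U+0113 (starts at byte 5)
Byte[7]=D7: 2-byte lead, need 1 cont bytes. acc=0x17
Byte[8]=97: continuation. acc=(acc<<6)|0x17=0x5D7
Completed: cp=U+05D7 (starts at byte 7)
Byte[9]=F0: 4-byte lead, need 3 cont bytes. acc=0x0
Byte[10]=96: continuation. acc=(acc<<6)|0x16=0x16
Byte[11]=9D: continuation. acc=(acc<<6)|0x1D=0x59D
Byte[12]=80: continuation. acc=(acc<<6)|0x00=0x16740
Completed: cp=U+16740 (starts at byte 9)
Byte[13]=CB: 2-byte lead, need 1 cont bytes. acc=0xB
Byte[14]=B0: continuation. acc=(acc<<6)|0x30=0x2F0
Completed: cp=U+02F0 (starts at byte 13)

Answer: U+0072 U+1DD1A U+0113 U+05D7 U+16740 U+02F0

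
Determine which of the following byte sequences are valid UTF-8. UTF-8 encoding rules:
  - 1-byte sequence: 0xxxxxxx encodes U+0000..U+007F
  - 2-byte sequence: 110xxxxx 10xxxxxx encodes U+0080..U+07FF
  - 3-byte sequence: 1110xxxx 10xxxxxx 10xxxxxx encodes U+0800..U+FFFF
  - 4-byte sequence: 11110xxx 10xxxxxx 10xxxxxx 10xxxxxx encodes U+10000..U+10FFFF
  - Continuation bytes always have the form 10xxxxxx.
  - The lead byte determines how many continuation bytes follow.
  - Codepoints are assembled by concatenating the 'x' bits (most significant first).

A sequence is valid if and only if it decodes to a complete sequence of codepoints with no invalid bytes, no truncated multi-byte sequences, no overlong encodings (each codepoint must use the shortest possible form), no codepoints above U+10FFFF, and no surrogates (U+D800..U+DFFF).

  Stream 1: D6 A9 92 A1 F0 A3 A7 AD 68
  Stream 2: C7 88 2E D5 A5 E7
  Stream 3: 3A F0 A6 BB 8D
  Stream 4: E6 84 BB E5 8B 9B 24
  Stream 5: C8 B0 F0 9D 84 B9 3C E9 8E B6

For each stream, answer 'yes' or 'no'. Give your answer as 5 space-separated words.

Stream 1: error at byte offset 2. INVALID
Stream 2: error at byte offset 6. INVALID
Stream 3: decodes cleanly. VALID
Stream 4: decodes cleanly. VALID
Stream 5: decodes cleanly. VALID

Answer: no no yes yes yes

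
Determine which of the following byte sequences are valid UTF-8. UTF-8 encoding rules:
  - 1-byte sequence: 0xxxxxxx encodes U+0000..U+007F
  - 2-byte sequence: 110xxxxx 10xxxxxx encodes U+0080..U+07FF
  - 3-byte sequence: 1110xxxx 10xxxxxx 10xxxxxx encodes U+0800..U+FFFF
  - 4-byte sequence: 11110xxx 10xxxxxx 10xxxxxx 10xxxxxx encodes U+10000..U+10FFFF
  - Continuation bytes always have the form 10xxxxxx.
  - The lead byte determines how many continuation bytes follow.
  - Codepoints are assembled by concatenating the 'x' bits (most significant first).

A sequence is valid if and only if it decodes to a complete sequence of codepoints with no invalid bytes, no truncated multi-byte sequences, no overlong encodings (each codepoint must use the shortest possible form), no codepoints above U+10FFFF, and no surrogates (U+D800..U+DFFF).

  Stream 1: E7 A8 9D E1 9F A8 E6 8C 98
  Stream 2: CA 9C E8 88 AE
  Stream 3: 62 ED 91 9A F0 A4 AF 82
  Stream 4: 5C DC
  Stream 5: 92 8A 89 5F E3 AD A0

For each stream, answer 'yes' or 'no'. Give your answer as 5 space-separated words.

Stream 1: decodes cleanly. VALID
Stream 2: decodes cleanly. VALID
Stream 3: decodes cleanly. VALID
Stream 4: error at byte offset 2. INVALID
Stream 5: error at byte offset 0. INVALID

Answer: yes yes yes no no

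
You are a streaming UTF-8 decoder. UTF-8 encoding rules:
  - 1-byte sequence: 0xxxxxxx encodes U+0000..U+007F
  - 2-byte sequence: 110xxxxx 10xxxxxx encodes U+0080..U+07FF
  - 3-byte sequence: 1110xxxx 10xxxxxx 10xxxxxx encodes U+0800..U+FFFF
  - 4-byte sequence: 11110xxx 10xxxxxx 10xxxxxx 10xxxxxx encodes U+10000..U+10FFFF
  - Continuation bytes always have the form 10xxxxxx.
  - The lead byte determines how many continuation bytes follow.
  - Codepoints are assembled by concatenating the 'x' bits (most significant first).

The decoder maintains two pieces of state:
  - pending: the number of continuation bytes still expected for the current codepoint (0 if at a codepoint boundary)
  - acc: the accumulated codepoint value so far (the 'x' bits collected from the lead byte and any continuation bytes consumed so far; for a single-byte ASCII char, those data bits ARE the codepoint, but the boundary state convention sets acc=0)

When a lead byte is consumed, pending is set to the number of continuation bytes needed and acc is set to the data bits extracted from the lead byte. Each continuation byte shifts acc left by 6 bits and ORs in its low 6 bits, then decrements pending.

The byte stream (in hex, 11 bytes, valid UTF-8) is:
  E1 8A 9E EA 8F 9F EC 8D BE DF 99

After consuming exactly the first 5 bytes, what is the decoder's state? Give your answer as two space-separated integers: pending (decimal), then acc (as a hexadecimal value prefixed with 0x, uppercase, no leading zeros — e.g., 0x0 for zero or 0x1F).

Byte[0]=E1: 3-byte lead. pending=2, acc=0x1
Byte[1]=8A: continuation. acc=(acc<<6)|0x0A=0x4A, pending=1
Byte[2]=9E: continuation. acc=(acc<<6)|0x1E=0x129E, pending=0
Byte[3]=EA: 3-byte lead. pending=2, acc=0xA
Byte[4]=8F: continuation. acc=(acc<<6)|0x0F=0x28F, pending=1

Answer: 1 0x28F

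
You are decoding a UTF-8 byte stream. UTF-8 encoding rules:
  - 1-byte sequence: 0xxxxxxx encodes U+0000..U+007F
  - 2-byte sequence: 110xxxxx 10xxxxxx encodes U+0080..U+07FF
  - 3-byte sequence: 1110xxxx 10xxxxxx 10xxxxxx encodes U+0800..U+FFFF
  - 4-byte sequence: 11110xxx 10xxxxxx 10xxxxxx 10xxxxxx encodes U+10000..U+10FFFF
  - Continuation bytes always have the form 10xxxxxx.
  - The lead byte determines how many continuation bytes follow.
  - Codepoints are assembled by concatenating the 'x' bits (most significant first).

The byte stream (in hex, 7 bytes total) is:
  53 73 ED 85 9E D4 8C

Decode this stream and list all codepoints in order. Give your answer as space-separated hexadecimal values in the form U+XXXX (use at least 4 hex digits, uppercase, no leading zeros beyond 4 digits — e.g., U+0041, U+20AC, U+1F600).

Byte[0]=53: 1-byte ASCII. cp=U+0053
Byte[1]=73: 1-byte ASCII. cp=U+0073
Byte[2]=ED: 3-byte lead, need 2 cont bytes. acc=0xD
Byte[3]=85: continuation. acc=(acc<<6)|0x05=0x345
Byte[4]=9E: continuation. acc=(acc<<6)|0x1E=0xD15E
Completed: cp=U+D15E (starts at byte 2)
Byte[5]=D4: 2-byte lead, need 1 cont bytes. acc=0x14
Byte[6]=8C: continuation. acc=(acc<<6)|0x0C=0x50C
Completed: cp=U+050C (starts at byte 5)

Answer: U+0053 U+0073 U+D15E U+050C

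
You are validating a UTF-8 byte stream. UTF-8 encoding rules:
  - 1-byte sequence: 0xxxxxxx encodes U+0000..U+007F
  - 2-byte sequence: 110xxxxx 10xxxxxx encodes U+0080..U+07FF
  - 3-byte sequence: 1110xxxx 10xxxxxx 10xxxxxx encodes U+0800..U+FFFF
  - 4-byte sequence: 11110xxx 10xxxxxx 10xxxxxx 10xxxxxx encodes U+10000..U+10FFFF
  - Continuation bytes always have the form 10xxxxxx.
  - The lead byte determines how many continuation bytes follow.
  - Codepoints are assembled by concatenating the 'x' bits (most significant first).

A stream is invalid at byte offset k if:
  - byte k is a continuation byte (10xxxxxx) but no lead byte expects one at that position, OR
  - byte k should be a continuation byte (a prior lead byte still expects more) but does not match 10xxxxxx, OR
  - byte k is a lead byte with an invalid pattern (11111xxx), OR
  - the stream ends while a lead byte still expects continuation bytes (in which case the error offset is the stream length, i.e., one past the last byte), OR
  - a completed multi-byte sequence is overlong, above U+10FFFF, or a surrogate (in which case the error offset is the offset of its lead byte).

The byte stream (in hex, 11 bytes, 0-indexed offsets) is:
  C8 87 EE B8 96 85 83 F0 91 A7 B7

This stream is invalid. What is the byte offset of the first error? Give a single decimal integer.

Answer: 5

Derivation:
Byte[0]=C8: 2-byte lead, need 1 cont bytes. acc=0x8
Byte[1]=87: continuation. acc=(acc<<6)|0x07=0x207
Completed: cp=U+0207 (starts at byte 0)
Byte[2]=EE: 3-byte lead, need 2 cont bytes. acc=0xE
Byte[3]=B8: continuation. acc=(acc<<6)|0x38=0x3B8
Byte[4]=96: continuation. acc=(acc<<6)|0x16=0xEE16
Completed: cp=U+EE16 (starts at byte 2)
Byte[5]=85: INVALID lead byte (not 0xxx/110x/1110/11110)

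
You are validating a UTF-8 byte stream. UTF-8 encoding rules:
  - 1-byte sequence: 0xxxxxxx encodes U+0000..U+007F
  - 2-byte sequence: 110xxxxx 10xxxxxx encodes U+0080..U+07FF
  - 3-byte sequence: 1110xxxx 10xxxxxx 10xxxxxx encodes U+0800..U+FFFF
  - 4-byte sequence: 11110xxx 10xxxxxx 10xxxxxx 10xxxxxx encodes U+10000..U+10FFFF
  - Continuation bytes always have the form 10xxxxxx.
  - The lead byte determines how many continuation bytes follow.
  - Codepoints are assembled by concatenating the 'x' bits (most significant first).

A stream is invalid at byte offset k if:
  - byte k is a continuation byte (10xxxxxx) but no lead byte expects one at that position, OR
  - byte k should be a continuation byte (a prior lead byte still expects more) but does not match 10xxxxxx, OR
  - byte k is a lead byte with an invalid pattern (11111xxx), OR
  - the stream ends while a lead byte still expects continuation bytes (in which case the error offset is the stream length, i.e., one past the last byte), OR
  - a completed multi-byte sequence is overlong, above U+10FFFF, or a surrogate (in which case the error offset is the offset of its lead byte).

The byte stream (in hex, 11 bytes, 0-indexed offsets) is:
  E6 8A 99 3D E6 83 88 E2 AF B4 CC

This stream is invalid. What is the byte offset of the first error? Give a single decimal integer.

Byte[0]=E6: 3-byte lead, need 2 cont bytes. acc=0x6
Byte[1]=8A: continuation. acc=(acc<<6)|0x0A=0x18A
Byte[2]=99: continuation. acc=(acc<<6)|0x19=0x6299
Completed: cp=U+6299 (starts at byte 0)
Byte[3]=3D: 1-byte ASCII. cp=U+003D
Byte[4]=E6: 3-byte lead, need 2 cont bytes. acc=0x6
Byte[5]=83: continuation. acc=(acc<<6)|0x03=0x183
Byte[6]=88: continuation. acc=(acc<<6)|0x08=0x60C8
Completed: cp=U+60C8 (starts at byte 4)
Byte[7]=E2: 3-byte lead, need 2 cont bytes. acc=0x2
Byte[8]=AF: continuation. acc=(acc<<6)|0x2F=0xAF
Byte[9]=B4: continuation. acc=(acc<<6)|0x34=0x2BF4
Completed: cp=U+2BF4 (starts at byte 7)
Byte[10]=CC: 2-byte lead, need 1 cont bytes. acc=0xC
Byte[11]: stream ended, expected continuation. INVALID

Answer: 11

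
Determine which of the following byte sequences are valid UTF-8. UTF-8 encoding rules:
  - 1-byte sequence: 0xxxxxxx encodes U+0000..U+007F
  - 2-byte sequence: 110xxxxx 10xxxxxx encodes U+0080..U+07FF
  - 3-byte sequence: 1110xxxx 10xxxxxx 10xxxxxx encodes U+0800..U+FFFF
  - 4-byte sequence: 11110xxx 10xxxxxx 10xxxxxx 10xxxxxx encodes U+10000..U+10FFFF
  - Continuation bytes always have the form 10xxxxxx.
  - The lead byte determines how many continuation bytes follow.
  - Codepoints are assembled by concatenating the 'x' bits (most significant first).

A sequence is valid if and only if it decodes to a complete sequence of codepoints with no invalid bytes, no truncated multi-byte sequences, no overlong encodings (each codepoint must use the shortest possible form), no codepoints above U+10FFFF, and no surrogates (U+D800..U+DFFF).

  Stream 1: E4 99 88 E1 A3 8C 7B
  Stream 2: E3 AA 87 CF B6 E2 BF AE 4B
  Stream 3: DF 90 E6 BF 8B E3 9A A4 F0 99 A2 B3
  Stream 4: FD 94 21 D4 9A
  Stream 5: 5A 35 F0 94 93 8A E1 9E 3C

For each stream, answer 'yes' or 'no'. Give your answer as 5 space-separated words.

Answer: yes yes yes no no

Derivation:
Stream 1: decodes cleanly. VALID
Stream 2: decodes cleanly. VALID
Stream 3: decodes cleanly. VALID
Stream 4: error at byte offset 0. INVALID
Stream 5: error at byte offset 8. INVALID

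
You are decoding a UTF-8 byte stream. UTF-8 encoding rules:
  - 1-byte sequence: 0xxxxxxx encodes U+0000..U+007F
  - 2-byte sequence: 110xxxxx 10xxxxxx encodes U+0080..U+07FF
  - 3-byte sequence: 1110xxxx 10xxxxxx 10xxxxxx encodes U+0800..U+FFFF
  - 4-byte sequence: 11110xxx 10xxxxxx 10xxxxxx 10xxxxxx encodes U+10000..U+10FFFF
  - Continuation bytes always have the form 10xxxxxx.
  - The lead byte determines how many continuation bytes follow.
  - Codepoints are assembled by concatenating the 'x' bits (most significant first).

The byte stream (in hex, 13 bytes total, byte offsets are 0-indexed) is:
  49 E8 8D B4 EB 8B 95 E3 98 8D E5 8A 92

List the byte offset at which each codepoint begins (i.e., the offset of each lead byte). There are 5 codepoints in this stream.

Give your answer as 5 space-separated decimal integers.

Answer: 0 1 4 7 10

Derivation:
Byte[0]=49: 1-byte ASCII. cp=U+0049
Byte[1]=E8: 3-byte lead, need 2 cont bytes. acc=0x8
Byte[2]=8D: continuation. acc=(acc<<6)|0x0D=0x20D
Byte[3]=B4: continuation. acc=(acc<<6)|0x34=0x8374
Completed: cp=U+8374 (starts at byte 1)
Byte[4]=EB: 3-byte lead, need 2 cont bytes. acc=0xB
Byte[5]=8B: continuation. acc=(acc<<6)|0x0B=0x2CB
Byte[6]=95: continuation. acc=(acc<<6)|0x15=0xB2D5
Completed: cp=U+B2D5 (starts at byte 4)
Byte[7]=E3: 3-byte lead, need 2 cont bytes. acc=0x3
Byte[8]=98: continuation. acc=(acc<<6)|0x18=0xD8
Byte[9]=8D: continuation. acc=(acc<<6)|0x0D=0x360D
Completed: cp=U+360D (starts at byte 7)
Byte[10]=E5: 3-byte lead, need 2 cont bytes. acc=0x5
Byte[11]=8A: continuation. acc=(acc<<6)|0x0A=0x14A
Byte[12]=92: continuation. acc=(acc<<6)|0x12=0x5292
Completed: cp=U+5292 (starts at byte 10)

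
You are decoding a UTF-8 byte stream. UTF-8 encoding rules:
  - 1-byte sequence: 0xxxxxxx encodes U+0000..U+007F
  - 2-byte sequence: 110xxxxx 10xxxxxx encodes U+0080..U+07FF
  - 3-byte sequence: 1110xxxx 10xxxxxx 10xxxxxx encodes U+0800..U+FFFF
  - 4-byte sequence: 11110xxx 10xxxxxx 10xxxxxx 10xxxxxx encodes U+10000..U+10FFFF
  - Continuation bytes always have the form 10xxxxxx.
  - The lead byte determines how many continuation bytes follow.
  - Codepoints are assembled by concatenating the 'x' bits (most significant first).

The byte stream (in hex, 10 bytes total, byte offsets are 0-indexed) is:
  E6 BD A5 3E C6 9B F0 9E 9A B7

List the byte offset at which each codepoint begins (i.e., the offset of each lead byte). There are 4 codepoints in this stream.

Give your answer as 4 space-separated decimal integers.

Answer: 0 3 4 6

Derivation:
Byte[0]=E6: 3-byte lead, need 2 cont bytes. acc=0x6
Byte[1]=BD: continuation. acc=(acc<<6)|0x3D=0x1BD
Byte[2]=A5: continuation. acc=(acc<<6)|0x25=0x6F65
Completed: cp=U+6F65 (starts at byte 0)
Byte[3]=3E: 1-byte ASCII. cp=U+003E
Byte[4]=C6: 2-byte lead, need 1 cont bytes. acc=0x6
Byte[5]=9B: continuation. acc=(acc<<6)|0x1B=0x19B
Completed: cp=U+019B (starts at byte 4)
Byte[6]=F0: 4-byte lead, need 3 cont bytes. acc=0x0
Byte[7]=9E: continuation. acc=(acc<<6)|0x1E=0x1E
Byte[8]=9A: continuation. acc=(acc<<6)|0x1A=0x79A
Byte[9]=B7: continuation. acc=(acc<<6)|0x37=0x1E6B7
Completed: cp=U+1E6B7 (starts at byte 6)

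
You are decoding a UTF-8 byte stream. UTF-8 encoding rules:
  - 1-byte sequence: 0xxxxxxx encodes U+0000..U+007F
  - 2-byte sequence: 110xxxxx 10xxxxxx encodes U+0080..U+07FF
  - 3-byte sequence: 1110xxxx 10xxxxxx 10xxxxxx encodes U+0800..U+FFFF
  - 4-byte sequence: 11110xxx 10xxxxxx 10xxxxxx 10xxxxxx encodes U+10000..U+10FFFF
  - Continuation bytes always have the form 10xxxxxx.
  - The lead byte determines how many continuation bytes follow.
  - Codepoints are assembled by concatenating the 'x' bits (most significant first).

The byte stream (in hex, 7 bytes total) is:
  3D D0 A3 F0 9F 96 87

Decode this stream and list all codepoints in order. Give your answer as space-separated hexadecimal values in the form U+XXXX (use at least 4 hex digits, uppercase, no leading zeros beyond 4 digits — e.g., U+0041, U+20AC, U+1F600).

Byte[0]=3D: 1-byte ASCII. cp=U+003D
Byte[1]=D0: 2-byte lead, need 1 cont bytes. acc=0x10
Byte[2]=A3: continuation. acc=(acc<<6)|0x23=0x423
Completed: cp=U+0423 (starts at byte 1)
Byte[3]=F0: 4-byte lead, need 3 cont bytes. acc=0x0
Byte[4]=9F: continuation. acc=(acc<<6)|0x1F=0x1F
Byte[5]=96: continuation. acc=(acc<<6)|0x16=0x7D6
Byte[6]=87: continuation. acc=(acc<<6)|0x07=0x1F587
Completed: cp=U+1F587 (starts at byte 3)

Answer: U+003D U+0423 U+1F587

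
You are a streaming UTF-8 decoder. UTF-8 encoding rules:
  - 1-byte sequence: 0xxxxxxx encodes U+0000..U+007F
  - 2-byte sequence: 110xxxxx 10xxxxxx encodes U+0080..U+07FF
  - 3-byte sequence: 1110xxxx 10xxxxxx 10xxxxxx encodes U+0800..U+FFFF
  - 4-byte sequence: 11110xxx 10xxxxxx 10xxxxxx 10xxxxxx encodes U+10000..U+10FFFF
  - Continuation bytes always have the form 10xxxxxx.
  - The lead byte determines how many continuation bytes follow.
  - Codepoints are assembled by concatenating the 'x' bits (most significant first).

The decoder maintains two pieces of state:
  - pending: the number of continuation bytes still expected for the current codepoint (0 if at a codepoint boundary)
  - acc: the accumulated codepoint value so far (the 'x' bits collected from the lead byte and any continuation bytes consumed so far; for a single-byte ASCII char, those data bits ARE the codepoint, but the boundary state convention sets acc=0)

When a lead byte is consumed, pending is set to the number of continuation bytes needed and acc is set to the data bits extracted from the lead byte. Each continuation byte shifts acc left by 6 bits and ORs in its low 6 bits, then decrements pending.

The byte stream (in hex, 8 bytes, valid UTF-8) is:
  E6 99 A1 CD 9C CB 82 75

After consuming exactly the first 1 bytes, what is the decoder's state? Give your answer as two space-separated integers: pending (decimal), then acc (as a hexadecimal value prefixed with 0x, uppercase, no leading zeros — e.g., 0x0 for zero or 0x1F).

Byte[0]=E6: 3-byte lead. pending=2, acc=0x6

Answer: 2 0x6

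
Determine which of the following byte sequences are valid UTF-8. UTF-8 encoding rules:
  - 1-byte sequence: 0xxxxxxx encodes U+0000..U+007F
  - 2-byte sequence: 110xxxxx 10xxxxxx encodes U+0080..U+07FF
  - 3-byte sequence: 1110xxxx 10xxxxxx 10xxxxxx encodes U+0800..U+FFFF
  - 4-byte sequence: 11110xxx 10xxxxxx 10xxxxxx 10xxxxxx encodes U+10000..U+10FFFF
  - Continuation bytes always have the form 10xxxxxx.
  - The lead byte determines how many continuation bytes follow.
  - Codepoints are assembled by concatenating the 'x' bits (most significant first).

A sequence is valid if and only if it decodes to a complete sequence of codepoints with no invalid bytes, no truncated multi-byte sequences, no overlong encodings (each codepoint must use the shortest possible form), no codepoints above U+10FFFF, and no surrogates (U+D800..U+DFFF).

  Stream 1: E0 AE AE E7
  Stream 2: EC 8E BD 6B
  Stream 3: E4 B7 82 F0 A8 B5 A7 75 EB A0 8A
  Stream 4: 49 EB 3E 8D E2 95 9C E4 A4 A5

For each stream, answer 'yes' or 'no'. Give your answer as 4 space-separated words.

Answer: no yes yes no

Derivation:
Stream 1: error at byte offset 4. INVALID
Stream 2: decodes cleanly. VALID
Stream 3: decodes cleanly. VALID
Stream 4: error at byte offset 2. INVALID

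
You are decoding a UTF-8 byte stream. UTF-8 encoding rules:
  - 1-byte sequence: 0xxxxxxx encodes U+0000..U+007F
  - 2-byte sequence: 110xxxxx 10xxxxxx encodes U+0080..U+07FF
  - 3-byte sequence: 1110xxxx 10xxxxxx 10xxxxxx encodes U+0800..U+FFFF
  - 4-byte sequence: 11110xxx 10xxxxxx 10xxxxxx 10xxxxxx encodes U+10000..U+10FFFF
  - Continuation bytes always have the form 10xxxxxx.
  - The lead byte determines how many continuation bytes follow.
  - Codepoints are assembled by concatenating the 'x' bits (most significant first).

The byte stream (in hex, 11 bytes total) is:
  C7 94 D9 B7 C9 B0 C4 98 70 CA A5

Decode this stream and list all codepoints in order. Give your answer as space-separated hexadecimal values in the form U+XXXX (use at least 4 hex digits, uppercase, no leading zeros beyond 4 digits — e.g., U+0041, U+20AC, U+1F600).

Answer: U+01D4 U+0677 U+0270 U+0118 U+0070 U+02A5

Derivation:
Byte[0]=C7: 2-byte lead, need 1 cont bytes. acc=0x7
Byte[1]=94: continuation. acc=(acc<<6)|0x14=0x1D4
Completed: cp=U+01D4 (starts at byte 0)
Byte[2]=D9: 2-byte lead, need 1 cont bytes. acc=0x19
Byte[3]=B7: continuation. acc=(acc<<6)|0x37=0x677
Completed: cp=U+0677 (starts at byte 2)
Byte[4]=C9: 2-byte lead, need 1 cont bytes. acc=0x9
Byte[5]=B0: continuation. acc=(acc<<6)|0x30=0x270
Completed: cp=U+0270 (starts at byte 4)
Byte[6]=C4: 2-byte lead, need 1 cont bytes. acc=0x4
Byte[7]=98: continuation. acc=(acc<<6)|0x18=0x118
Completed: cp=U+0118 (starts at byte 6)
Byte[8]=70: 1-byte ASCII. cp=U+0070
Byte[9]=CA: 2-byte lead, need 1 cont bytes. acc=0xA
Byte[10]=A5: continuation. acc=(acc<<6)|0x25=0x2A5
Completed: cp=U+02A5 (starts at byte 9)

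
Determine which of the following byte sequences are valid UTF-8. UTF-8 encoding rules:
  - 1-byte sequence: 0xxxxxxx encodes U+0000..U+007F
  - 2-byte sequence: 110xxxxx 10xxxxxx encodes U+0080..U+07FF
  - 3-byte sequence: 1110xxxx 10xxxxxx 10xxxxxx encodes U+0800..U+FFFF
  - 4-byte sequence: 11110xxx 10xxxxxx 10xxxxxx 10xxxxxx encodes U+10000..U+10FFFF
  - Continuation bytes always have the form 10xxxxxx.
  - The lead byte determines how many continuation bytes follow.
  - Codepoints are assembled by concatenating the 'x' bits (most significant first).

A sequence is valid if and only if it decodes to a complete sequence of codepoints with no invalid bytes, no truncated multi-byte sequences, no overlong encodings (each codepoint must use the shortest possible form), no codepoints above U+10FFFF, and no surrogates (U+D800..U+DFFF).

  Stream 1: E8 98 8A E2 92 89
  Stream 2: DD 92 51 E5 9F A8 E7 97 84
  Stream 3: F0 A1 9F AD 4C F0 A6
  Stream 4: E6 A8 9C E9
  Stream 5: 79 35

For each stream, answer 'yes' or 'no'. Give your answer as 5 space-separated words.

Answer: yes yes no no yes

Derivation:
Stream 1: decodes cleanly. VALID
Stream 2: decodes cleanly. VALID
Stream 3: error at byte offset 7. INVALID
Stream 4: error at byte offset 4. INVALID
Stream 5: decodes cleanly. VALID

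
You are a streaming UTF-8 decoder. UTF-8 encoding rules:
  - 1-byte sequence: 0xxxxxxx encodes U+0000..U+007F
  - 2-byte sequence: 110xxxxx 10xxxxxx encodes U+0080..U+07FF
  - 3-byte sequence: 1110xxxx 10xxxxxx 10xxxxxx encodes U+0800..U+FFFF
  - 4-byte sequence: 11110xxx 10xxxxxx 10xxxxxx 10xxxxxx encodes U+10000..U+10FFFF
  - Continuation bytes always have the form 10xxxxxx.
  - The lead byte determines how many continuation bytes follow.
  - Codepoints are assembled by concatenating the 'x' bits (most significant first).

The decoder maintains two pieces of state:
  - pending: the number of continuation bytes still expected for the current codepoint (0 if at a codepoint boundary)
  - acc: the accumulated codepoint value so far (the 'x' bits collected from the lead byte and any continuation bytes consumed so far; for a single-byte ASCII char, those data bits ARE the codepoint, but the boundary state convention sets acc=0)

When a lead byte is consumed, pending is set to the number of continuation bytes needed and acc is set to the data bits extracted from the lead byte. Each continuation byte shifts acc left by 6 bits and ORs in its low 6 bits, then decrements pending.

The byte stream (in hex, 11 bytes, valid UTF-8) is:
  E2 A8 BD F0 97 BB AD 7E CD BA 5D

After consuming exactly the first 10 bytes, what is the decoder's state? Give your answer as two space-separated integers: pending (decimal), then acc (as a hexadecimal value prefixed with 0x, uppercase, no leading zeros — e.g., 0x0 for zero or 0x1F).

Answer: 0 0x37A

Derivation:
Byte[0]=E2: 3-byte lead. pending=2, acc=0x2
Byte[1]=A8: continuation. acc=(acc<<6)|0x28=0xA8, pending=1
Byte[2]=BD: continuation. acc=(acc<<6)|0x3D=0x2A3D, pending=0
Byte[3]=F0: 4-byte lead. pending=3, acc=0x0
Byte[4]=97: continuation. acc=(acc<<6)|0x17=0x17, pending=2
Byte[5]=BB: continuation. acc=(acc<<6)|0x3B=0x5FB, pending=1
Byte[6]=AD: continuation. acc=(acc<<6)|0x2D=0x17EED, pending=0
Byte[7]=7E: 1-byte. pending=0, acc=0x0
Byte[8]=CD: 2-byte lead. pending=1, acc=0xD
Byte[9]=BA: continuation. acc=(acc<<6)|0x3A=0x37A, pending=0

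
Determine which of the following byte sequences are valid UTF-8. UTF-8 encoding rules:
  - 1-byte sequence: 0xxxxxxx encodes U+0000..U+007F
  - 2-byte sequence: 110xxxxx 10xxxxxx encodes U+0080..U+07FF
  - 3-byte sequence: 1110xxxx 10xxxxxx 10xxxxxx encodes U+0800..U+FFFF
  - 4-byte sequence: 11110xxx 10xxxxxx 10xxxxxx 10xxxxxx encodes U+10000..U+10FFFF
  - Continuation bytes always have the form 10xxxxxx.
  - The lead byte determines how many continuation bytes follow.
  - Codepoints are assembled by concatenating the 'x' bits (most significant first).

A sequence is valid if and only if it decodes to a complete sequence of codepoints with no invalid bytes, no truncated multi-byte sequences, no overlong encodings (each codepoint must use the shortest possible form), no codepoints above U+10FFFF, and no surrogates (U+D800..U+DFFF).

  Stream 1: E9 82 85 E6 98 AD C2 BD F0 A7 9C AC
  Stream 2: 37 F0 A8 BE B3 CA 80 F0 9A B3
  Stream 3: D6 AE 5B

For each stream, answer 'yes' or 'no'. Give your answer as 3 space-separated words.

Answer: yes no yes

Derivation:
Stream 1: decodes cleanly. VALID
Stream 2: error at byte offset 10. INVALID
Stream 3: decodes cleanly. VALID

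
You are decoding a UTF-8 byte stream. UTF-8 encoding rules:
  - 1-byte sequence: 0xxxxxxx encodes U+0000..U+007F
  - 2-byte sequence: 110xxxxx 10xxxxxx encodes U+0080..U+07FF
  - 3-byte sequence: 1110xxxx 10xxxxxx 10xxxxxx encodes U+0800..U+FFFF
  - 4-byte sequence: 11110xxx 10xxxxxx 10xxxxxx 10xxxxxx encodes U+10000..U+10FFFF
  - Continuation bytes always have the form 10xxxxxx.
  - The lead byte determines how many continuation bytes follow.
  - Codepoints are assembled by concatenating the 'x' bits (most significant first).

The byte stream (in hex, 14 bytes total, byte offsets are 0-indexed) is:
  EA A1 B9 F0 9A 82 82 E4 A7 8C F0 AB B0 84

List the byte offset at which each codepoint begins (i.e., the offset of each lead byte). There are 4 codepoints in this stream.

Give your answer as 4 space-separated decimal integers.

Answer: 0 3 7 10

Derivation:
Byte[0]=EA: 3-byte lead, need 2 cont bytes. acc=0xA
Byte[1]=A1: continuation. acc=(acc<<6)|0x21=0x2A1
Byte[2]=B9: continuation. acc=(acc<<6)|0x39=0xA879
Completed: cp=U+A879 (starts at byte 0)
Byte[3]=F0: 4-byte lead, need 3 cont bytes. acc=0x0
Byte[4]=9A: continuation. acc=(acc<<6)|0x1A=0x1A
Byte[5]=82: continuation. acc=(acc<<6)|0x02=0x682
Byte[6]=82: continuation. acc=(acc<<6)|0x02=0x1A082
Completed: cp=U+1A082 (starts at byte 3)
Byte[7]=E4: 3-byte lead, need 2 cont bytes. acc=0x4
Byte[8]=A7: continuation. acc=(acc<<6)|0x27=0x127
Byte[9]=8C: continuation. acc=(acc<<6)|0x0C=0x49CC
Completed: cp=U+49CC (starts at byte 7)
Byte[10]=F0: 4-byte lead, need 3 cont bytes. acc=0x0
Byte[11]=AB: continuation. acc=(acc<<6)|0x2B=0x2B
Byte[12]=B0: continuation. acc=(acc<<6)|0x30=0xAF0
Byte[13]=84: continuation. acc=(acc<<6)|0x04=0x2BC04
Completed: cp=U+2BC04 (starts at byte 10)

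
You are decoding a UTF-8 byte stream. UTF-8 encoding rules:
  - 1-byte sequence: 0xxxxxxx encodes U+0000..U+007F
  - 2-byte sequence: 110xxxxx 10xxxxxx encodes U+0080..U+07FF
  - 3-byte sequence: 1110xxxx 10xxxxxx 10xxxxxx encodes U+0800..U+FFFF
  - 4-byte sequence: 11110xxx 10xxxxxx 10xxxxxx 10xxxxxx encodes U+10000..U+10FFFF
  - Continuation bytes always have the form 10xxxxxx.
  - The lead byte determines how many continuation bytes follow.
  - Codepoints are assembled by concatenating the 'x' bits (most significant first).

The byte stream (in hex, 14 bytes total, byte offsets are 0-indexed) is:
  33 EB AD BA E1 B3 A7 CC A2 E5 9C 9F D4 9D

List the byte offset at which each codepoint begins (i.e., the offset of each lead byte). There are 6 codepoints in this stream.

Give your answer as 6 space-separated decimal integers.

Byte[0]=33: 1-byte ASCII. cp=U+0033
Byte[1]=EB: 3-byte lead, need 2 cont bytes. acc=0xB
Byte[2]=AD: continuation. acc=(acc<<6)|0x2D=0x2ED
Byte[3]=BA: continuation. acc=(acc<<6)|0x3A=0xBB7A
Completed: cp=U+BB7A (starts at byte 1)
Byte[4]=E1: 3-byte lead, need 2 cont bytes. acc=0x1
Byte[5]=B3: continuation. acc=(acc<<6)|0x33=0x73
Byte[6]=A7: continuation. acc=(acc<<6)|0x27=0x1CE7
Completed: cp=U+1CE7 (starts at byte 4)
Byte[7]=CC: 2-byte lead, need 1 cont bytes. acc=0xC
Byte[8]=A2: continuation. acc=(acc<<6)|0x22=0x322
Completed: cp=U+0322 (starts at byte 7)
Byte[9]=E5: 3-byte lead, need 2 cont bytes. acc=0x5
Byte[10]=9C: continuation. acc=(acc<<6)|0x1C=0x15C
Byte[11]=9F: continuation. acc=(acc<<6)|0x1F=0x571F
Completed: cp=U+571F (starts at byte 9)
Byte[12]=D4: 2-byte lead, need 1 cont bytes. acc=0x14
Byte[13]=9D: continuation. acc=(acc<<6)|0x1D=0x51D
Completed: cp=U+051D (starts at byte 12)

Answer: 0 1 4 7 9 12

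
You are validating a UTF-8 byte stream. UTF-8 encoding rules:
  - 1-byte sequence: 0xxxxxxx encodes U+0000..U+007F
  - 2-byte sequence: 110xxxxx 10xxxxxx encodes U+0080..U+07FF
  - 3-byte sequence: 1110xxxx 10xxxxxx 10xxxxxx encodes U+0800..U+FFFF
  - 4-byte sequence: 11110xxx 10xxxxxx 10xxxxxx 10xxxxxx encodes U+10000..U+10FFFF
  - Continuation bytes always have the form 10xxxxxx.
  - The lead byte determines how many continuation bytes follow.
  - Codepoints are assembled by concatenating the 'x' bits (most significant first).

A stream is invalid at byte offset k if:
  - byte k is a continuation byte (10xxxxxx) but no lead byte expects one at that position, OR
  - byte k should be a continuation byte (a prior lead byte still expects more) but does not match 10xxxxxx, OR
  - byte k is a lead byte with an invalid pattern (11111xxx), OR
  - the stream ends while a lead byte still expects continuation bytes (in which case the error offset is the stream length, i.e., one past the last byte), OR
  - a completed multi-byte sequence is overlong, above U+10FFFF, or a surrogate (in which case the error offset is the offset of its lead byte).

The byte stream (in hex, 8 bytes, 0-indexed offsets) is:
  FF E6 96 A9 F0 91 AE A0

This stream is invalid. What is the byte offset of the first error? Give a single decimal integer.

Byte[0]=FF: INVALID lead byte (not 0xxx/110x/1110/11110)

Answer: 0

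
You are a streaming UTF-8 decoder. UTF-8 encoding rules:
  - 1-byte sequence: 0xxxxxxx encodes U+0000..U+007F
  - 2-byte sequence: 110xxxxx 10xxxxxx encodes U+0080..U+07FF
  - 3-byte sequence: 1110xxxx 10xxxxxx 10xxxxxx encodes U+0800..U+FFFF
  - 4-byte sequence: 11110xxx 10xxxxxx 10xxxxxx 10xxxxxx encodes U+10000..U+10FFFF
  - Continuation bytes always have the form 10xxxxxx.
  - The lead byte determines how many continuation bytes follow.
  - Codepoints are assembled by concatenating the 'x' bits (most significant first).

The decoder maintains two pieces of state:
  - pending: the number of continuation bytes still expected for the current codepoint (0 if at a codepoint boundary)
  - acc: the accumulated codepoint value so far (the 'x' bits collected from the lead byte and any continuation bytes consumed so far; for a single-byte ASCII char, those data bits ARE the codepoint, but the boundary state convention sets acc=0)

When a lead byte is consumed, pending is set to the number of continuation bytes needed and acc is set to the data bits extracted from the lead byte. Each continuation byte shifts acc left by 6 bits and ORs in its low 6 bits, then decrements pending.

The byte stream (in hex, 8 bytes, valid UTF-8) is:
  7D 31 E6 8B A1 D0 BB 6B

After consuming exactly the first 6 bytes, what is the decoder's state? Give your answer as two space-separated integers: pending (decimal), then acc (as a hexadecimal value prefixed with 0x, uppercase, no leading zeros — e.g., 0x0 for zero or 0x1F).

Byte[0]=7D: 1-byte. pending=0, acc=0x0
Byte[1]=31: 1-byte. pending=0, acc=0x0
Byte[2]=E6: 3-byte lead. pending=2, acc=0x6
Byte[3]=8B: continuation. acc=(acc<<6)|0x0B=0x18B, pending=1
Byte[4]=A1: continuation. acc=(acc<<6)|0x21=0x62E1, pending=0
Byte[5]=D0: 2-byte lead. pending=1, acc=0x10

Answer: 1 0x10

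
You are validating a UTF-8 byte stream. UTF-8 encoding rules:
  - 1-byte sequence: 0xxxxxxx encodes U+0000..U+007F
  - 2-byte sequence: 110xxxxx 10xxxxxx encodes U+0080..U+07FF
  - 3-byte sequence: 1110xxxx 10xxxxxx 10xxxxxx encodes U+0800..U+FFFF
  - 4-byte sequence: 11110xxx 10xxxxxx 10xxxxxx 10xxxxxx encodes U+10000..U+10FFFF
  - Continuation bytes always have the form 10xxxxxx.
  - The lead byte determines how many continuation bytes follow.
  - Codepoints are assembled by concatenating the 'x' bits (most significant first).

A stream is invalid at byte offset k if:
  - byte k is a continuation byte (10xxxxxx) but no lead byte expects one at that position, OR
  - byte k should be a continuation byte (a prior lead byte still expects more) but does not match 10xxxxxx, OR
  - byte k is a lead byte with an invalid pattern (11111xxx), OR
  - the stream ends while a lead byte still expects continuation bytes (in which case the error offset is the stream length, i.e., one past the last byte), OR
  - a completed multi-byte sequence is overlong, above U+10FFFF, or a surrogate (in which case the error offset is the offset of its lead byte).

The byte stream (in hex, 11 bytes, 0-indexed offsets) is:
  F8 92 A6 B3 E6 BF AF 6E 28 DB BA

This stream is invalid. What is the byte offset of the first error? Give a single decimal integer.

Byte[0]=F8: INVALID lead byte (not 0xxx/110x/1110/11110)

Answer: 0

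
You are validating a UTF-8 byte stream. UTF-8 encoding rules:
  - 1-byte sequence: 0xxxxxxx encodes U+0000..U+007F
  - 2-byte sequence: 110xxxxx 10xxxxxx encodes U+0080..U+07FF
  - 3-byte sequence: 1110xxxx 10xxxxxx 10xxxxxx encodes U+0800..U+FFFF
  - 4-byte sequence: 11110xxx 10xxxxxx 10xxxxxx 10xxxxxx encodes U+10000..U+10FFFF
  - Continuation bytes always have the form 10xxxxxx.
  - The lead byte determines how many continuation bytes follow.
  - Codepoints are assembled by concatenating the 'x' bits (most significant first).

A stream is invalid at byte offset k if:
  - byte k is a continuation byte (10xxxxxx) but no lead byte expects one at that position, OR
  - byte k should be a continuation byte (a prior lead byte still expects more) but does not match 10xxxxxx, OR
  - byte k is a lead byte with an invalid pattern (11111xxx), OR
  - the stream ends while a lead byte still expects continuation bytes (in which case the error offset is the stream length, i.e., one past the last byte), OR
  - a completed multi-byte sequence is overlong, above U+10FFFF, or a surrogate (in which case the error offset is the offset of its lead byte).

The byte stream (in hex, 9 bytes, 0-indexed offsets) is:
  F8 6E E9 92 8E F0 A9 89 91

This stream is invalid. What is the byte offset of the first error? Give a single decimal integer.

Answer: 0

Derivation:
Byte[0]=F8: INVALID lead byte (not 0xxx/110x/1110/11110)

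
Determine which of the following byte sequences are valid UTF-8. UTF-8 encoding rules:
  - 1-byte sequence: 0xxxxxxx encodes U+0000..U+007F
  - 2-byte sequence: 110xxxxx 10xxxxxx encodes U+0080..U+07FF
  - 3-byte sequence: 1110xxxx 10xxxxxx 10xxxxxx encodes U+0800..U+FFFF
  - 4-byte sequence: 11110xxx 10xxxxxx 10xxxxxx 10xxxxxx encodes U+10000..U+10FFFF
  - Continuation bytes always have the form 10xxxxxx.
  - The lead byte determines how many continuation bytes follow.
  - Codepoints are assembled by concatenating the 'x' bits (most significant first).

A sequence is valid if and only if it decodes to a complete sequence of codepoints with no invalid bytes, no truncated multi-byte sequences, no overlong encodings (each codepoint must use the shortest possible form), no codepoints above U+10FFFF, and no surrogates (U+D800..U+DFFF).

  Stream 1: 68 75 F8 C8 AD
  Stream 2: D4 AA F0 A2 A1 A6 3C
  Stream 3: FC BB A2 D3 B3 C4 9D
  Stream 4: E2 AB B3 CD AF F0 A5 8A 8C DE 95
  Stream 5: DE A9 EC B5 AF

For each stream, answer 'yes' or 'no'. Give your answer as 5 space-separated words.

Answer: no yes no yes yes

Derivation:
Stream 1: error at byte offset 2. INVALID
Stream 2: decodes cleanly. VALID
Stream 3: error at byte offset 0. INVALID
Stream 4: decodes cleanly. VALID
Stream 5: decodes cleanly. VALID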